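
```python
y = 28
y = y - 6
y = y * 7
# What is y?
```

Trace:
`y = 28` → y = 28
`y = y - 6` → y = 22
`y = y * 7` → y = 154
So y = 154

Answer: 154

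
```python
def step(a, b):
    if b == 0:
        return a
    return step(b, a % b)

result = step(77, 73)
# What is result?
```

step(77, 73) -> step(73, 4) -> step(4, 1) -> step(1, 0) -> 1

Answer: 1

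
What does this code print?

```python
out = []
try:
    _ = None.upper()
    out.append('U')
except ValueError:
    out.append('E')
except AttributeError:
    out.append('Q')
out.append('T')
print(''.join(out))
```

Execution trace: 'Q' (except AttributeError) → 'T' (after the try/except). Output: QT

Answer: QT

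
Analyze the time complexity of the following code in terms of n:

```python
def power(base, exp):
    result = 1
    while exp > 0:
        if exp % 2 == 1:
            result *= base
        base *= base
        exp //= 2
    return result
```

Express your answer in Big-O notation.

This is Exponentiation by squaring. Time complexity: O(log n).

Answer: O(log n)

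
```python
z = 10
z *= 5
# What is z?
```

Trace:
`z = 10` → z = 10
`z *= 5` → z = 50
So z = 50

Answer: 50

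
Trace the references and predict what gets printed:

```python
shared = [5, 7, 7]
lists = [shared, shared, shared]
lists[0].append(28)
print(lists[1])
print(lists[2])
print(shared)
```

Key concept: list of same reference.
Step by step:
`shared = [5, 7, 7]` → shared = [5, 7, 7]
`lists = [shared, shared, shared]` → lists = [[5, 7, 7], [5, 7, 7], [5, 7, 7]]
`lists[0].append(28)` → shared = [5, 7, 7, 28]; lists = [[5, 7, 7, 28], [5, 7, 7, 28], [5, 7, 7, 28]]
`print(lists[1])` → prints [5, 7, 7, 28]
`print(lists[2])` → prints [5, 7, 7, 28]
`print(shared)` → prints [5, 7, 7, 28]

Answer:
[5, 7, 7, 28]
[5, 7, 7, 28]
[5, 7, 7, 28]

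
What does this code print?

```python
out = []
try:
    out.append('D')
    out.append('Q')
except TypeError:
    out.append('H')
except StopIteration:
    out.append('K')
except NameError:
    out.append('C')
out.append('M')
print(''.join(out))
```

Execution trace: 'D' (try body) → 'Q' (try body, no exception) → 'M' (after the try/except). Output: DQM

Answer: DQM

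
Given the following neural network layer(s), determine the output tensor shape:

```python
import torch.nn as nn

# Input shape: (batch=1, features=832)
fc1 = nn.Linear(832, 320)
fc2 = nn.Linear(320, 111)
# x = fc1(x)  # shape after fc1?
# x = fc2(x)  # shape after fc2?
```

Input: (1, 832) -> after fc1: (1, 320) -> Output: (1, 111)

Answer: (1, 111)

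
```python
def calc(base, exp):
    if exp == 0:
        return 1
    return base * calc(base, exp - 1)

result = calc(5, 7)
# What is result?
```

calc(5, 7) = 5 * 5 * 5 * 5 * 5 * 5 * 5 = 78125

Answer: 78125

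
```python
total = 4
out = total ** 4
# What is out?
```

Trace:
`total = 4` → total = 4
`out = total ** 4` → out = 256
So out = 256

Answer: 256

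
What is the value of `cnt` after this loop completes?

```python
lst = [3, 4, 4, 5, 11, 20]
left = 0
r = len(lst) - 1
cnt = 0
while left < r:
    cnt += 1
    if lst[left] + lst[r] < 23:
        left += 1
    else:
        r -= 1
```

Steps to find pair summing to 23
`cnt` takes the values: 0 → 1 → 2 → 3 → 4 → 5

Answer: 5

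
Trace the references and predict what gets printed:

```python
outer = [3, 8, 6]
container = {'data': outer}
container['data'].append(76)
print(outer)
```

Key concept: dict holds reference to list.
Step by step:
`outer = [3, 8, 6]` → outer = [3, 8, 6]
`container = {'data': outer}` → container = {'data': [3, 8, 6]}
`container['data'].append(76)` → outer = [3, 8, 6, 76]; container = {'data': [3, 8, 6, 76]}
`print(outer)` → prints [3, 8, 6, 76]

Answer: [3, 8, 6, 76]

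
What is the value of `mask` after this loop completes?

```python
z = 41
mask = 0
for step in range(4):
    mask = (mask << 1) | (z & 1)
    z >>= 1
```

Reverse lowest 4 bits of 41
`mask` takes the values: 0 → 1 → 2 → 4 → 9

Answer: 9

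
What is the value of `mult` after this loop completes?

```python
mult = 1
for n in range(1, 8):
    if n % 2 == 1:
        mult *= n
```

Product of odd numbers 1 to 7
`mult` takes the values: 1 → 3 → 15 → 105

Answer: 105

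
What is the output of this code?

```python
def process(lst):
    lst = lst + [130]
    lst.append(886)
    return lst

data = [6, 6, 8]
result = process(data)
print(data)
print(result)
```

Key concept: rebinding parameter vs mutation.
Step by step:
`data = [6, 6, 8]` → data = [6, 6, 8]
`result = process(data)` → result = [6, 6, 8, 130, 886]
`print(data)` → prints [6, 6, 8]
`print(result)` → prints [6, 6, 8, 130, 886]

Answer:
[6, 6, 8]
[6, 6, 8, 130, 886]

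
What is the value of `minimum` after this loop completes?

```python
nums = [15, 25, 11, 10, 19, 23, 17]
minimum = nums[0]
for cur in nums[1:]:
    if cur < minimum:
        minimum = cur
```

Minimum of [15, 25, 11, 10, 19, 23, 17]
`minimum` takes the values: 15 → 11 → 10

Answer: 10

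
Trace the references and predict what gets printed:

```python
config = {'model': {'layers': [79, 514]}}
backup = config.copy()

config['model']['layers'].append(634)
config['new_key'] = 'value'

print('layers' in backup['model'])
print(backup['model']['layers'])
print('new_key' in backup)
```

Key concept: shallow copy gotcha with nested dict.
Step by step:
`config = {'model': {'layers': [79, 514]}}` → config = {'model': {'layers': [79, 514]}}
`backup = config.copy()` → backup = {'model': {'layers': [79, 514]}}
`config['model']['layers'].append(634)` → config = {'model': {'layers': [79, 514, 634]}}; backup = {'model': {'layers': [79, 514, 634]}}
`config['new_key'] = 'value'` → config = {'model': {'layers': [79, 514, 634]}, 'new_key': 'value'}
`print('layers' in backup['model'])` → prints True
`print(backup['model']['layers'])` → prints [79, 514, 634]
`print('new_key' in backup)` → prints False

Answer:
True
[79, 514, 634]
False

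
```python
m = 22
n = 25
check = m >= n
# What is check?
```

Trace:
`m = 22` → m = 22
`n = 25` → n = 25
`check = m >= n` → check = False
So check = False

Answer: False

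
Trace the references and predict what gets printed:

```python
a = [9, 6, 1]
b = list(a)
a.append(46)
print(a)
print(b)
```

Key concept: list() constructor creates copy.
Step by step:
`a = [9, 6, 1]` → a = [9, 6, 1]
`b = list(a)` → b = [9, 6, 1]
`a.append(46)` → a = [9, 6, 1, 46]
`print(a)` → prints [9, 6, 1, 46]
`print(b)` → prints [9, 6, 1]

Answer:
[9, 6, 1, 46]
[9, 6, 1]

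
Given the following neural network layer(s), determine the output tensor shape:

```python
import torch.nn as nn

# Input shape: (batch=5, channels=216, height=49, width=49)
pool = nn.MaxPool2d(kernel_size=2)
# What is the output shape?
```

Input: (5, 216, 49, 49) -> Output: (5, 216, 24, 24)

Answer: (5, 216, 24, 24)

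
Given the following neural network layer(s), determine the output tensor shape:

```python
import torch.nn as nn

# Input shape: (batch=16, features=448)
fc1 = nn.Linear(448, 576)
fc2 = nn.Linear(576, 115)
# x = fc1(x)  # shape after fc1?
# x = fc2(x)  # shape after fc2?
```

Input: (16, 448) -> after fc1: (16, 576) -> Output: (16, 115)

Answer: (16, 115)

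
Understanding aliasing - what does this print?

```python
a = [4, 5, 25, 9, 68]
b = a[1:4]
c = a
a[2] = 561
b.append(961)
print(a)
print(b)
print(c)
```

Key concept: slice vs alias.
Step by step:
`a = [4, 5, 25, 9, 68]` → a = [4, 5, 25, 9, 68]
`b = a[1:4]` → b = [5, 25, 9]
`c = a` → c = [4, 5, 25, 9, 68] (same object as a)
`a[2] = 561` → a = [4, 5, 561, 9, 68] (same object as c); c = [4, 5, 561, 9, 68] (same object as a)
`b.append(961)` → b = [5, 25, 9, 961]
`print(a)` → prints [4, 5, 561, 9, 68]
`print(b)` → prints [5, 25, 9, 961]
`print(c)` → prints [4, 5, 561, 9, 68]

Answer:
[4, 5, 561, 9, 68]
[5, 25, 9, 961]
[4, 5, 561, 9, 68]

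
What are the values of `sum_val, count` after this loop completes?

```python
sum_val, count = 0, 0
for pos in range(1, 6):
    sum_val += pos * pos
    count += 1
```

Sum of squares and count
`sum_val, count` takes the values: (0, 0) → (1, 0) → (1, 1) → (5, 1) → (5, 2) → (14, 2) → (14, 3) → (30, 3) → (30, 4) → (55, 4) → (55, 5)

Answer: 55, 5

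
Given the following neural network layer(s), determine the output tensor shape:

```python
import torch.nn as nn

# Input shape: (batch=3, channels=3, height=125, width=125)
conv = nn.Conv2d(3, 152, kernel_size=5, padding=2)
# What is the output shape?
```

Input: (3, 3, 125, 125) -> Output: (3, 152, 125, 125)

Answer: (3, 152, 125, 125)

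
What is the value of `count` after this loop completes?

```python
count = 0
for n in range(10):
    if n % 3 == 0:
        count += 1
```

Count numbers divisible by 3 in range(10)
`count` takes the values: 0 → 1 → 2 → 3 → 4

Answer: 4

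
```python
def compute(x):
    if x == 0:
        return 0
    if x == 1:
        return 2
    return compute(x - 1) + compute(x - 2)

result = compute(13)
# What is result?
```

Build up from base cases: compute(0)=0, compute(1)=2, compute(2)=2, compute(3)=4, compute(4)=6, compute(5)=10, compute(6)=16, ..., compute(13)=466

Answer: 466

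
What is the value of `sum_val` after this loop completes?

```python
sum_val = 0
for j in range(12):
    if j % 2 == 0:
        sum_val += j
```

Sum of even numbers 0 to 11
`sum_val` takes the values: 0 → 2 → 6 → 12 → 20 → 30

Answer: 30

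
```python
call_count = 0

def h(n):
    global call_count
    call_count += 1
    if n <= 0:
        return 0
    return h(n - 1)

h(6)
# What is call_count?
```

Linear recursion stepping by 1: 7 calls from n=6 down to ≤0.

Answer: 7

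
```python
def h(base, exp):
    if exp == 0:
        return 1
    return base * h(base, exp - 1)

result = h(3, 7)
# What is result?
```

h(3, 7) = 3 * 3 * 3 * 3 * 3 * 3 * 3 = 2187

Answer: 2187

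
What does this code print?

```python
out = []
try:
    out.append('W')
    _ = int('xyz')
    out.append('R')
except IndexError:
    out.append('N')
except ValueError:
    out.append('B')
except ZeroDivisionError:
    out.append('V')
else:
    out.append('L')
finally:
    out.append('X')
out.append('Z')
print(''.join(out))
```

Execution trace: 'W' (try body) → 'B' (except ValueError) → 'X' (finally) → 'Z' (after the try/except). Output: WBXZ

Answer: WBXZ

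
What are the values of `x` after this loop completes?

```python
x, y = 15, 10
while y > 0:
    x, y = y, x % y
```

GCD of 15 and 10
`x` takes the values: 15 → 10 → 5

Answer: 5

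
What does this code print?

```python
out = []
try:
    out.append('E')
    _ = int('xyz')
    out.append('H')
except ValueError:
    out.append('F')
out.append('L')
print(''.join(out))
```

Execution trace: 'E' (try body) → 'F' (except ValueError) → 'L' (after the try/except). Output: EFL

Answer: EFL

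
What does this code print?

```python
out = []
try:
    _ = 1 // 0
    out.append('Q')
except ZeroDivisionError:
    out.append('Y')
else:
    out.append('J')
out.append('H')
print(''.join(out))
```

Execution trace: 'Y' (except ZeroDivisionError) → 'H' (after the try/except). Output: YH

Answer: YH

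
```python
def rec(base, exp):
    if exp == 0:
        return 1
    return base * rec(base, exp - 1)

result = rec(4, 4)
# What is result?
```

rec(4, 4) = 4 * 4 * 4 * 4 = 256

Answer: 256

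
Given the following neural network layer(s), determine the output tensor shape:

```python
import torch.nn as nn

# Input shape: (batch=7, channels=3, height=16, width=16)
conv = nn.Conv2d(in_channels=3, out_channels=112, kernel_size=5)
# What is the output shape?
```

Input: (7, 3, 16, 16) -> Output: (7, 112, 12, 12)

Answer: (7, 112, 12, 12)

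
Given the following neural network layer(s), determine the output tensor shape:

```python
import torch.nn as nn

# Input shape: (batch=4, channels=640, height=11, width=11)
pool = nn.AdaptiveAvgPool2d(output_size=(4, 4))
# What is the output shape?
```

Input: (4, 640, 11, 11) -> Output: (4, 640, 4, 4)

Answer: (4, 640, 4, 4)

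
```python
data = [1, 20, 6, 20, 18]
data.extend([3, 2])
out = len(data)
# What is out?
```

Trace:
`data = [1, 20, 6, 20, 18]` → data = [1, 20, 6, 20, 18]
`data.extend([3, 2])` → data = [1, 20, 6, 20, 18, 3, 2]
`out = len(data)` → out = 7
So out = 7

Answer: 7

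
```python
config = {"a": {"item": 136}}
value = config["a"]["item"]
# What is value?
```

Trace:
`config = {"a": {"item": 136}}` → config = {'a': {'item': 136}}
`value = config["a"]["item"]` → value = 136
So value = 136

Answer: 136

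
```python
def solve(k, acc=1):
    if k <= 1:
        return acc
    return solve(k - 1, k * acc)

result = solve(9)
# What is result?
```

Accumulator trace (n, acc): (9, 1) -> (8, 9) -> (7, 72) -> (6, 504) -> (5, 3024) -> (4, 15120) -> (3, 60480) -> (2, 181440) -> (1, 362880) -> return 362880

Answer: 362880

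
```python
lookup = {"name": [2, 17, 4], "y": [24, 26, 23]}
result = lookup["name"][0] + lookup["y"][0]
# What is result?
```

Trace:
`lookup = {"name": [2, 17, 4], "y": [24, 26, 23]}` → lookup = {'name': [2, 17, 4], 'y': [24, 26, 23]}
`result = lookup["name"][0] + lookup["y"][0]` → result = 26
So result = 26

Answer: 26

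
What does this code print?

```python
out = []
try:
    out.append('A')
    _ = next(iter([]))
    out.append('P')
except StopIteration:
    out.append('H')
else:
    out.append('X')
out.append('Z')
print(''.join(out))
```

Execution trace: 'A' (try body) → 'H' (except StopIteration) → 'Z' (after the try/except). Output: AHZ

Answer: AHZ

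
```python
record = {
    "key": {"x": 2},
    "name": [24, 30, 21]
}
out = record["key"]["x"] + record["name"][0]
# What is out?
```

Trace:
`record = { ...` → record = {'key': {'x': 2}, 'name': [24, 30, 21]}
`out = record["key"]["x"] + record["name"][0]` → out = 26
So out = 26

Answer: 26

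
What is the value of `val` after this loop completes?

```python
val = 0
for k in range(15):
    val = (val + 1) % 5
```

Increment mod 5, 15 times = 0
`val` takes the values: 0 → 1 → 2 → 3 → 4 → 0 → 1 → 2 → 3 → 4 → 0 → 1 → 2 → 3 → 4 → 0

Answer: 0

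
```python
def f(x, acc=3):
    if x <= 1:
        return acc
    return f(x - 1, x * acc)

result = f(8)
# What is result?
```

Accumulator trace (n, acc): (8, 3) -> (7, 24) -> (6, 168) -> (5, 1008) -> (4, 5040) -> (3, 20160) -> (2, 60480) -> (1, 120960) -> return 120960

Answer: 120960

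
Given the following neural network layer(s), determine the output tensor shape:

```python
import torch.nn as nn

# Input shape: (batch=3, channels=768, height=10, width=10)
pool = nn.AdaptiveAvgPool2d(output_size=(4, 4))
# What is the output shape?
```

Input: (3, 768, 10, 10) -> Output: (3, 768, 4, 4)

Answer: (3, 768, 4, 4)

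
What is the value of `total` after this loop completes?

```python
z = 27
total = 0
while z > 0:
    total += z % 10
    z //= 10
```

Sum digits of 27
`total` takes the values: 0 → 7 → 9

Answer: 9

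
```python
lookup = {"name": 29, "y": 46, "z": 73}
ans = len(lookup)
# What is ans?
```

Trace:
`lookup = {"name": 29, "y": 46, "z": 73}` → lookup = {'name': 29, 'y': 46, 'z': 73}
`ans = len(lookup)` → ans = 3
So ans = 3

Answer: 3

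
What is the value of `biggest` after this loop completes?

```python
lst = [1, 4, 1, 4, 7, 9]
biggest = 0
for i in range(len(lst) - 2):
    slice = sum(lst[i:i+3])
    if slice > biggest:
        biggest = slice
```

Max sum of 3-element window in [1, 4, 1, 4, 7, 9]
`biggest` takes the values: 0 → 6 → 9 → 12 → 20

Answer: 20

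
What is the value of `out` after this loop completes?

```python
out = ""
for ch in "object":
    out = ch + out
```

Reverse 'object'
`out` takes the values: "" → "o" → "bo" → "jbo" → "ejbo" → "cejbo" → "tcejbo"

Answer: "tcejbo"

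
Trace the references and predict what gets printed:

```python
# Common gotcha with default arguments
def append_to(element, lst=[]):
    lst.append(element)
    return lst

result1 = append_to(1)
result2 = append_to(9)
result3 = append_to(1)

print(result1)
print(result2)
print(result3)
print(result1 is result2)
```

Key concept: mutable default argument gotcha.
Step by step:
`result1 = append_to(1)` → result1 = [1]
`result2 = append_to(9)` → result1 = [1, 9] (same object as result2); result2 = [1, 9] (same object as result1)
`result3 = append_to(1)` → result1 = [1, 9, 1] (same object as result2, result3); result2 = [1, 9, 1] (same object as result1, result3); result3 = [1, 9, 1] (same object as result1, result2)
`print(result1)` → prints [1, 9, 1]
`print(result2)` → prints [1, 9, 1]
`print(result3)` → prints [1, 9, 1]
`print(result1 is result2)` → prints True

Answer:
[1, 9, 1]
[1, 9, 1]
[1, 9, 1]
True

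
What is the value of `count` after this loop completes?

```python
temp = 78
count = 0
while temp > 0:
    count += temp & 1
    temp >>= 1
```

Count set bits in 78 (binary: 0b1001110)
`count` takes the values: 0 → 1 → 2 → 3 → 4

Answer: 4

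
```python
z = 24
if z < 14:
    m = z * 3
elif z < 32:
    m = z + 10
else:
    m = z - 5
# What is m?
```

Trace:
`z = 24` → z = 24
`if z < 14: ...` → z < 14 is False, z < 32 is True → m = 34
So m = 34

Answer: 34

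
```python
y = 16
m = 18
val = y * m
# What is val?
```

Trace:
`y = 16` → y = 16
`m = 18` → m = 18
`val = y * m` → val = 288
So val = 288

Answer: 288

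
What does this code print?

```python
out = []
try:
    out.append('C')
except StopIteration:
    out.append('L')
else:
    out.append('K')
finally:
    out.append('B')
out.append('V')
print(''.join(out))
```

Execution trace: 'C' (try body, no exception) → 'K' (else) → 'B' (finally) → 'V' (after the try/except). Output: CKBV

Answer: CKBV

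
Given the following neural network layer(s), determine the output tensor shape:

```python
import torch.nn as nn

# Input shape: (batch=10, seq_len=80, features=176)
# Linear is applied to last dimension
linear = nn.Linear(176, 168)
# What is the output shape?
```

Input: (10, 80, 176) -> Output: (10, 80, 168)

Answer: (10, 80, 168)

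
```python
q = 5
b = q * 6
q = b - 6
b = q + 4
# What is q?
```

Trace:
`q = 5` → q = 5
`b = q * 6` → b = 30
`q = b - 6` → q = 24
`b = q + 4` → b = 28
So q = 24

Answer: 24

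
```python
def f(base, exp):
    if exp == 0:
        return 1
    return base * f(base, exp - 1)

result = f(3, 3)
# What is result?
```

f(3, 3) = 3 * 3 * 3 = 27

Answer: 27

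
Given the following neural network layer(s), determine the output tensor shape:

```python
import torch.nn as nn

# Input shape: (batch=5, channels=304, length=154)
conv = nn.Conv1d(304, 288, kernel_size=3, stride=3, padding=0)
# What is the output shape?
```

Input: (5, 304, 154) -> Output: (5, 288, 51)

Answer: (5, 288, 51)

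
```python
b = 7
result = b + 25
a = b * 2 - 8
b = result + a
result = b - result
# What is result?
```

Trace:
`b = 7` → b = 7
`result = b + 25` → result = 32
`a = b * 2 - 8` → a = 6
`b = result + a` → b = 38
`result = b - result` → result = 6
So result = 6

Answer: 6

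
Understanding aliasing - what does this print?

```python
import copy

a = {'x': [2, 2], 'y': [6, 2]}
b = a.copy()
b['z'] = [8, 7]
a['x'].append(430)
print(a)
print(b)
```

Key concept: shallow copy of dict with mutable values.
Step by step:
`a = {'x': [2, 2], 'y': [6, 2]}` → a = {'x': [2, 2], 'y': [6, 2]}
`b = a.copy()` → b = {'x': [2, 2], 'y': [6, 2]}
`b['z'] = [8, 7]` → b = {'x': [2, 2], 'y': [6, 2], 'z': [8, 7]}
`a['x'].append(430)` → a = {'x': [2, 2, 430], 'y': [6, 2]}; b = {'x': [2, 2, 430], 'y': [6, 2], 'z': [8, 7]}
`print(a)` → prints {'x': [2, 2, 430], 'y': [6, 2]}
`print(b)` → prints {'x': [2, 2, 430], 'y': [6, 2], 'z': [8, 7]}

Answer:
{'x': [2, 2, 430], 'y': [6, 2]}
{'x': [2, 2, 430], 'y': [6, 2], 'z': [8, 7]}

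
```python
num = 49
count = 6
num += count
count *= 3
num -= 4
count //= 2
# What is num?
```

Trace:
`num = 49` → num = 49
`count = 6` → count = 6
`num += count` → num = 55
`count *= 3` → count = 18
`num -= 4` → num = 51
`count //= 2` → count = 9
So num = 51

Answer: 51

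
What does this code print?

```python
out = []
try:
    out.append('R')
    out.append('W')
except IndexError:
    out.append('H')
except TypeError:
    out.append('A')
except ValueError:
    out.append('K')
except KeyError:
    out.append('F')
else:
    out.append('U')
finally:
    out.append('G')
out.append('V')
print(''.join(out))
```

Execution trace: 'R' (try body) → 'W' (try body, no exception) → 'U' (else) → 'G' (finally) → 'V' (after the try/except). Output: RWUGV

Answer: RWUGV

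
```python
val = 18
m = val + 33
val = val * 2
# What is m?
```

Trace:
`val = 18` → val = 18
`m = val + 33` → m = 51
`val = val * 2` → val = 36
So m = 51

Answer: 51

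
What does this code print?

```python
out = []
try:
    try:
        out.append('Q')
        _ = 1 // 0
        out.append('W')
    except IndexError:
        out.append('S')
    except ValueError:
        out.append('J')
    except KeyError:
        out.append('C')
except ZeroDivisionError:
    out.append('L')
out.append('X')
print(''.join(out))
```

Execution trace: 'Q' (try body) → 'L' (outer except ZeroDivisionError) → 'X' (after the try/except). Output: QLX

Answer: QLX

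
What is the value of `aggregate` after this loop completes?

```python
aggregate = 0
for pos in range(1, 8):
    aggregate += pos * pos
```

Sum of squares 1² to 7² = 140
`aggregate` takes the values: 0 → 1 → 5 → 14 → 30 → 55 → 91 → 140

Answer: 140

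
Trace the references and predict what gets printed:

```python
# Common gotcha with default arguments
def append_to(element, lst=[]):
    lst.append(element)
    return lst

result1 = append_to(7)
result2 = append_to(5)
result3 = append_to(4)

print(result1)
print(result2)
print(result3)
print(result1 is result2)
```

Key concept: mutable default argument gotcha.
Step by step:
`result1 = append_to(7)` → result1 = [7]
`result2 = append_to(5)` → result1 = [7, 5] (same object as result2); result2 = [7, 5] (same object as result1)
`result3 = append_to(4)` → result1 = [7, 5, 4] (same object as result2, result3); result2 = [7, 5, 4] (same object as result1, result3); result3 = [7, 5, 4] (same object as result1, result2)
`print(result1)` → prints [7, 5, 4]
`print(result2)` → prints [7, 5, 4]
`print(result3)` → prints [7, 5, 4]
`print(result1 is result2)` → prints True

Answer:
[7, 5, 4]
[7, 5, 4]
[7, 5, 4]
True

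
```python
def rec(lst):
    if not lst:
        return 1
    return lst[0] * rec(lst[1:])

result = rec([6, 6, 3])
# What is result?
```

Product over [6, 6, 3] = 6 * 6 * 3 = 108

Answer: 108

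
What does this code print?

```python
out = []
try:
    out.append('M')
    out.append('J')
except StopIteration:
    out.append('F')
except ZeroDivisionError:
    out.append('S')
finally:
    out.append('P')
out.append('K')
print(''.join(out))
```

Execution trace: 'M' (try body) → 'J' (try body, no exception) → 'P' (finally) → 'K' (after the try/except). Output: MJPK

Answer: MJPK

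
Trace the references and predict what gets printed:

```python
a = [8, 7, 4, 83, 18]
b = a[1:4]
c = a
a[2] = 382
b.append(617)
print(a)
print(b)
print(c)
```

Key concept: slice vs alias.
Step by step:
`a = [8, 7, 4, 83, 18]` → a = [8, 7, 4, 83, 18]
`b = a[1:4]` → b = [7, 4, 83]
`c = a` → c = [8, 7, 4, 83, 18] (same object as a)
`a[2] = 382` → a = [8, 7, 382, 83, 18] (same object as c); c = [8, 7, 382, 83, 18] (same object as a)
`b.append(617)` → b = [7, 4, 83, 617]
`print(a)` → prints [8, 7, 382, 83, 18]
`print(b)` → prints [7, 4, 83, 617]
`print(c)` → prints [8, 7, 382, 83, 18]

Answer:
[8, 7, 382, 83, 18]
[7, 4, 83, 617]
[8, 7, 382, 83, 18]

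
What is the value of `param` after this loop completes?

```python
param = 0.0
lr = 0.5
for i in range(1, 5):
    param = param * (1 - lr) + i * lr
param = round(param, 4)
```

Moving average with lr=0.5
`param` takes the values: 0.0 → 0.5 → 1.25 → 2.125 → 3.0625

Answer: 3.0625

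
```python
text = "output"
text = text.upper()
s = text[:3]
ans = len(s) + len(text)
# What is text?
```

Trace:
`text = "output"` → text = 'output'
`text = text.upper()` → text = 'OUTPUT'
`s = text[:3]` → s = 'OUT'
`ans = len(s) + len(text)` → ans = 9
So text = 'OUTPUT'

Answer: 'OUTPUT'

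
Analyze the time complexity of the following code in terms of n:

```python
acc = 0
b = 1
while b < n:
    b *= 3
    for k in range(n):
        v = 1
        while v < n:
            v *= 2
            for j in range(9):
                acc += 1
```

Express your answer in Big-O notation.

Each loop level contributes: log n × n × log n × 1. Multiplying the contributions gives O(n log² n).

Answer: O(n log² n)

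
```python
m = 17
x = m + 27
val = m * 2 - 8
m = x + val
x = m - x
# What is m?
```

Trace:
`m = 17` → m = 17
`x = m + 27` → x = 44
`val = m * 2 - 8` → val = 26
`m = x + val` → m = 70
`x = m - x` → x = 26
So m = 70

Answer: 70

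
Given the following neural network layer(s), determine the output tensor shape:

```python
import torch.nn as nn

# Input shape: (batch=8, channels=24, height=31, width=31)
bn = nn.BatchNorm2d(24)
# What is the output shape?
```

Input: (8, 24, 31, 31) -> Output: (8, 24, 31, 31)

Answer: (8, 24, 31, 31)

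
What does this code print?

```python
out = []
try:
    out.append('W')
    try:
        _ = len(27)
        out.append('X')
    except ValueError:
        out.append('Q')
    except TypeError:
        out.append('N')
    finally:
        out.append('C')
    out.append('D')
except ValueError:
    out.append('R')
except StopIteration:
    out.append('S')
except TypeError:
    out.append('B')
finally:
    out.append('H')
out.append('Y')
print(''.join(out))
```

Execution trace: 'W' (try body) → 'N' (inner except TypeError) → 'C' (inner finally) → 'D' (try body, no exception) → 'H' (finally) → 'Y' (after the try/except). Output: WNCDHY

Answer: WNCDHY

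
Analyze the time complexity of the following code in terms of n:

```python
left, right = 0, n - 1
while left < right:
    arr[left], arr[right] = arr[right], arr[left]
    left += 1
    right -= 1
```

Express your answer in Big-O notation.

This is In-place array reversal. Time complexity: O(n).

Answer: O(n)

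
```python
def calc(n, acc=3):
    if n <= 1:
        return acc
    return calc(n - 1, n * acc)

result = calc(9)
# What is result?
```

Accumulator trace (n, acc): (9, 3) -> (8, 27) -> (7, 216) -> (6, 1512) -> (5, 9072) -> (4, 45360) -> (3, 181440) -> (2, 544320) -> (1, 1088640) -> return 1088640

Answer: 1088640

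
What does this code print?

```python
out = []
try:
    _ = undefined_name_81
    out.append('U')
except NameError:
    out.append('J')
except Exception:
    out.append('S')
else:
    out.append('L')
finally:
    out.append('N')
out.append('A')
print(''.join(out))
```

Execution trace: 'J' (except NameError) → 'N' (finally) → 'A' (after the try/except). Output: JNA

Answer: JNA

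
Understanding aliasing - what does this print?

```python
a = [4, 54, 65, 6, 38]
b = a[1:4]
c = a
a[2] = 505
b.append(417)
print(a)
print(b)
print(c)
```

Key concept: slice vs alias.
Step by step:
`a = [4, 54, 65, 6, 38]` → a = [4, 54, 65, 6, 38]
`b = a[1:4]` → b = [54, 65, 6]
`c = a` → c = [4, 54, 65, 6, 38] (same object as a)
`a[2] = 505` → a = [4, 54, 505, 6, 38] (same object as c); c = [4, 54, 505, 6, 38] (same object as a)
`b.append(417)` → b = [54, 65, 6, 417]
`print(a)` → prints [4, 54, 505, 6, 38]
`print(b)` → prints [54, 65, 6, 417]
`print(c)` → prints [4, 54, 505, 6, 38]

Answer:
[4, 54, 505, 6, 38]
[54, 65, 6, 417]
[4, 54, 505, 6, 38]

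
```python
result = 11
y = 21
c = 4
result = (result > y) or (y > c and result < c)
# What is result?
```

Trace:
`result = 11` → result = 11
`y = 21` → y = 21
`c = 4` → c = 4
`result = (result > y) or (y > c and result < c)` → result = False
So result = False

Answer: False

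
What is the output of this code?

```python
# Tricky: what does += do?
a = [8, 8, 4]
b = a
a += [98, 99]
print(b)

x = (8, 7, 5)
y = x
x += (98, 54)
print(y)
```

Key concept: += behavior differs for mutable vs immutable.
Step by step:
`a = [8, 8, 4]` → a = [8, 8, 4]
`b = a` → b = [8, 8, 4] (same object as a)
`a += [98, 99]` → a = [8, 8, 4, 98, 99] (same object as b); b = [8, 8, 4, 98, 99] (same object as a)
`print(b)` → prints [8, 8, 4, 98, 99]
`x = (8, 7, 5)` → x = (8, 7, 5)
`y = x` → y = (8, 7, 5)
`x += (98, 54)` → x = (8, 7, 5, 98, 54)
`print(y)` → prints (8, 7, 5)

Answer:
[8, 8, 4, 98, 99]
(8, 7, 5)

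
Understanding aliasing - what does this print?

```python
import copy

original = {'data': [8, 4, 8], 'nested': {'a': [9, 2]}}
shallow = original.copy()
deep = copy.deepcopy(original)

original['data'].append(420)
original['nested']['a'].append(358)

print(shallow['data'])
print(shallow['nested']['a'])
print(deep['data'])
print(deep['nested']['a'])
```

Key concept: comparing shallow vs deep copy.
Step by step:
`original = {'data': [8, 4, 8], 'nested': {'a': [9, 2]}}` → original = {'data': [8, 4, 8], 'nested': {'a': [9, 2]}}
`shallow = original.copy()` → shallow = {'data': [8, 4, 8], 'nested': {'a': [9, 2]}}
`deep = copy.deepcopy(original)` → deep = {'data': [8, 4, 8], 'nested': {'a': [9, 2]}}
`original['data'].append(420)` → original = {'data': [8, 4, 8, 420], 'nested': {'a': [9, 2]}}; shallow = {'data': [8, 4, 8, 420], 'nested': {'a': [9, 2]}}
`original['nested']['a'].append(358)` → original = {'data': [8, 4, 8, 420], 'nested': {'a': [9, 2, 358]}}; shallow = {'data': [8, 4, 8, 420], 'nested': {'a': [9, 2, 358]}}
`print(shallow['data'])` → prints [8, 4, 8, 420]
`print(shallow['nested']['a'])` → prints [9, 2, 358]
`print(deep['data'])` → prints [8, 4, 8]
`print(deep['nested']['a'])` → prints [9, 2]

Answer:
[8, 4, 8, 420]
[9, 2, 358]
[8, 4, 8]
[9, 2]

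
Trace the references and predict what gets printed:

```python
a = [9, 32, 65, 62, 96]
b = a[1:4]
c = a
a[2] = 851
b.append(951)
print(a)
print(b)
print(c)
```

Key concept: slice vs alias.
Step by step:
`a = [9, 32, 65, 62, 96]` → a = [9, 32, 65, 62, 96]
`b = a[1:4]` → b = [32, 65, 62]
`c = a` → c = [9, 32, 65, 62, 96] (same object as a)
`a[2] = 851` → a = [9, 32, 851, 62, 96] (same object as c); c = [9, 32, 851, 62, 96] (same object as a)
`b.append(951)` → b = [32, 65, 62, 951]
`print(a)` → prints [9, 32, 851, 62, 96]
`print(b)` → prints [32, 65, 62, 951]
`print(c)` → prints [9, 32, 851, 62, 96]

Answer:
[9, 32, 851, 62, 96]
[32, 65, 62, 951]
[9, 32, 851, 62, 96]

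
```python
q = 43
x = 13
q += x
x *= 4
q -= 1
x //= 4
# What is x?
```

Trace:
`q = 43` → q = 43
`x = 13` → x = 13
`q += x` → q = 56
`x *= 4` → x = 52
`q -= 1` → q = 55
`x //= 4` → x = 13
So x = 13

Answer: 13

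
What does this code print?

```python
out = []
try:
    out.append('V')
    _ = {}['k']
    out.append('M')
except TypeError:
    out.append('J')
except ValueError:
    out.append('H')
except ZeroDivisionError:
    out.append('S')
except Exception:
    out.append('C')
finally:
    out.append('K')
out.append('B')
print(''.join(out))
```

Execution trace: 'V' (try body) → 'C' (except Exception) → 'K' (finally) → 'B' (after the try/except). Output: VCKB

Answer: VCKB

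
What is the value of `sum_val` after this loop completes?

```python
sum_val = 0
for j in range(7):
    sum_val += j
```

Sum of 0 to 6 = 21
`sum_val` takes the values: 0 → 1 → 3 → 6 → 10 → 15 → 21

Answer: 21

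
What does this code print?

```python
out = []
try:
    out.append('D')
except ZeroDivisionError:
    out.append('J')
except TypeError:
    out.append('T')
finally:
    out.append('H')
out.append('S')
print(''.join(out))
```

Execution trace: 'D' (try body, no exception) → 'H' (finally) → 'S' (after the try/except). Output: DHS

Answer: DHS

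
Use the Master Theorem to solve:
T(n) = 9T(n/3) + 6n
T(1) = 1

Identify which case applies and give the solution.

a=9, b=3, f(n)=6n. log_3(9) = 2. Since c=1 < 2, Case 1 applies: T(n) = Θ(n^log_b(a)) = O(n^2).

Answer: O(n^2) - Case 1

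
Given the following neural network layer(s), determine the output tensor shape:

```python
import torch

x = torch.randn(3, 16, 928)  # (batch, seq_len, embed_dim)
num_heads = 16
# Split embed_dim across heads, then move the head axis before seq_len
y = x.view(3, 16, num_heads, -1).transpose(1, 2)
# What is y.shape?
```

Input: (3, 16, 928) -> head_dim = 928 // 16 = 58; after view: (3, 16, 16, 58) -> after transpose(1, 2): (3, 16, 16, 58) -> Output: (3, 16, 16, 58)

Answer: (3, 16, 16, 58)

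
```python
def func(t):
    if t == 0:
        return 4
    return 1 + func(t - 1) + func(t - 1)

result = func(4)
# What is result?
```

func(t) = 1 + 2·func(t-1), func(0)=4. Closed form: (4+1)·2^4 - 1 = 79.

Answer: 79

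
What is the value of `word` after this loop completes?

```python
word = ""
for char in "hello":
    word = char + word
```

Reverse 'hello'
`word` takes the values: "" → "h" → "eh" → "leh" → "lleh" → "olleh"

Answer: "olleh"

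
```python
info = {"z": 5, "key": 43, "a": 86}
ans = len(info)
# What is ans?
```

Trace:
`info = {"z": 5, "key": 43, "a": 86}` → info = {'z': 5, 'key': 43, 'a': 86}
`ans = len(info)` → ans = 3
So ans = 3

Answer: 3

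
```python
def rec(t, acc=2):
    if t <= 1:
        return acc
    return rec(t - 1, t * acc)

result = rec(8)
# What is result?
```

Accumulator trace (n, acc): (8, 2) -> (7, 16) -> (6, 112) -> (5, 672) -> (4, 3360) -> (3, 13440) -> (2, 40320) -> (1, 80640) -> return 80640

Answer: 80640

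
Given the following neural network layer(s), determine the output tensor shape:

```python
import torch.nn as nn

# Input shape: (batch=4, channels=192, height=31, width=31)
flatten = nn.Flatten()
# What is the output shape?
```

Input: (4, 192, 31, 31) -> Output: (4, 184512)

Answer: (4, 184512)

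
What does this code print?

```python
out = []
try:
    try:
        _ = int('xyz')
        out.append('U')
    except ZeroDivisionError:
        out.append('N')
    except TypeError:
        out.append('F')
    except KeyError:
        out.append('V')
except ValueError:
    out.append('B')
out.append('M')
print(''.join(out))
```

Execution trace: 'B' (outer except ValueError) → 'M' (after the try/except). Output: BM

Answer: BM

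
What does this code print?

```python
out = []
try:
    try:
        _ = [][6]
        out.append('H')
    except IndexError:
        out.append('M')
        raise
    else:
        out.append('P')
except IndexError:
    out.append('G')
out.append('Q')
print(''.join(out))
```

Execution trace: 'M' (inner except IndexError) → 'G' (outer except IndexError) → 'Q' (after the try/except). Output: MGQ

Answer: MGQ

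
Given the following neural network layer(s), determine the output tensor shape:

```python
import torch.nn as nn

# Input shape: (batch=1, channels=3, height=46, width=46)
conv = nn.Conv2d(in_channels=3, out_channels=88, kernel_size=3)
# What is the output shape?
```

Input: (1, 3, 46, 46) -> Output: (1, 88, 44, 44)

Answer: (1, 88, 44, 44)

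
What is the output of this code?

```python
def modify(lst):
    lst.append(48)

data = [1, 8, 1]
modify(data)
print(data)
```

Key concept: function modifies passed list.
Step by step:
`data = [1, 8, 1]` → data = [1, 8, 1]
`modify(data)` → data = [1, 8, 1, 48]
`print(data)` → prints [1, 8, 1, 48]

Answer: [1, 8, 1, 48]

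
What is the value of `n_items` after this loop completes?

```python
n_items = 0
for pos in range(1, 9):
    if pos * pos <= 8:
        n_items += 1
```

Count numbers where pos² ≤ 8
`n_items` takes the values: 0 → 1 → 2

Answer: 2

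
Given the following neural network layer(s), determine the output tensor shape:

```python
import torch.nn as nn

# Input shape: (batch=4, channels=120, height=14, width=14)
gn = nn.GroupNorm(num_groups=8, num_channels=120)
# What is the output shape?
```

Input: (4, 120, 14, 14) -> Output: (4, 120, 14, 14)

Answer: (4, 120, 14, 14)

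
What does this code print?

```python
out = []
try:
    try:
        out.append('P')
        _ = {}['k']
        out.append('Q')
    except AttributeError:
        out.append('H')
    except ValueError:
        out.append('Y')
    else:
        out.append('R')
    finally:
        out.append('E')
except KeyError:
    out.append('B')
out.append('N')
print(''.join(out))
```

Execution trace: 'P' (try body) → 'E' (finally) → 'B' (outer except KeyError) → 'N' (after the try/except). Output: PEBN

Answer: PEBN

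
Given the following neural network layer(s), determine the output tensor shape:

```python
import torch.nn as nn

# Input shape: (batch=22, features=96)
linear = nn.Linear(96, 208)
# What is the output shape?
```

Input: (22, 96) -> Output: (22, 208)

Answer: (22, 208)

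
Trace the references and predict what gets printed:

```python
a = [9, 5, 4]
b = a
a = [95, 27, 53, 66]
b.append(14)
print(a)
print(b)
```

Key concept: rebinding vs mutation: a is rebound to a new list, b still points at the original.
Step by step:
`a = [9, 5, 4]` → a = [9, 5, 4]
`b = a` → b = [9, 5, 4] (same object as a)
`a = [95, 27, 53, 66]` → a = [95, 27, 53, 66]
`b.append(14)` → b = [9, 5, 4, 14]
`print(a)` → prints [95, 27, 53, 66]
`print(b)` → prints [9, 5, 4, 14]

Answer:
[95, 27, 53, 66]
[9, 5, 4, 14]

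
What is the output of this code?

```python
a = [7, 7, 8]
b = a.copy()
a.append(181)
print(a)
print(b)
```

Key concept: list.copy() creates independent copy.
Step by step:
`a = [7, 7, 8]` → a = [7, 7, 8]
`b = a.copy()` → b = [7, 7, 8]
`a.append(181)` → a = [7, 7, 8, 181]
`print(a)` → prints [7, 7, 8, 181]
`print(b)` → prints [7, 7, 8]

Answer:
[7, 7, 8, 181]
[7, 7, 8]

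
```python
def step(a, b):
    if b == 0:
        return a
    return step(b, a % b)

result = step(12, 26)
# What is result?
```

step(12, 26) -> step(26, 12) -> step(12, 2) -> step(2, 0) -> 2

Answer: 2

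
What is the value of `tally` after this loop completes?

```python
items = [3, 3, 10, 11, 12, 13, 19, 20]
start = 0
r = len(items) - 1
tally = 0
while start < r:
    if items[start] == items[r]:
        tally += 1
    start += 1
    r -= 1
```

Count matching pairs from ends
`tally` takes the values: 0

Answer: 0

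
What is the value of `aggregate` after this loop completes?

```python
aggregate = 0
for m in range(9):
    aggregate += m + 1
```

Start at 0, add 1 to 9 = 45
`aggregate` takes the values: 0 → 1 → 3 → 6 → 10 → 15 → 21 → 28 → 36 → 45

Answer: 45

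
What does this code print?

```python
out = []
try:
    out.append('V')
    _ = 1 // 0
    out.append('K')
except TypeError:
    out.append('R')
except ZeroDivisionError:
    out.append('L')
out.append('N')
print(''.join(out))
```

Execution trace: 'V' (try body) → 'L' (except ZeroDivisionError) → 'N' (after the try/except). Output: VLN

Answer: VLN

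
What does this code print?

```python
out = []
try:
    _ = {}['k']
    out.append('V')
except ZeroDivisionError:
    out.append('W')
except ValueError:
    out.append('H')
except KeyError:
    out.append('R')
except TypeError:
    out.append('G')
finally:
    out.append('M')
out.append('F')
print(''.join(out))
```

Execution trace: 'R' (except KeyError) → 'M' (finally) → 'F' (after the try/except). Output: RMF

Answer: RMF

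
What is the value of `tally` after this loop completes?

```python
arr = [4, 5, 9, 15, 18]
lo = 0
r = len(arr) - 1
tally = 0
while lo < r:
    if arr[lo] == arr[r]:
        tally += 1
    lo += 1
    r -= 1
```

Count matching pairs from ends
`tally` takes the values: 0

Answer: 0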